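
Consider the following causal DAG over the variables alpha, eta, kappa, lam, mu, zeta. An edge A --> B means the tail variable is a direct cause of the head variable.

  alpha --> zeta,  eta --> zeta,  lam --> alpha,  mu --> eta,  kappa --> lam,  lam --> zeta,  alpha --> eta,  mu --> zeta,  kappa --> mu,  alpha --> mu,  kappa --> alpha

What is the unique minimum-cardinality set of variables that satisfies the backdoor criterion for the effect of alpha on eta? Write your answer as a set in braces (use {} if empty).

Variables eligible for adjustment (non-descendants of alpha, excluding alpha and eta): {kappa, lam}.
Backdoor paths from alpha to eta:
  P1: alpha <- kappa -> lam -> zeta <- mu -> eta
  P2: alpha <- kappa -> lam -> zeta <- eta
  P3: alpha <- kappa -> mu -> eta
  P4: alpha <- kappa -> mu -> zeta <- eta
  P5: alpha <- lam <- kappa -> mu -> eta
  P6: alpha <- lam <- kappa -> mu -> zeta <- eta
  P7: alpha <- lam -> zeta <- mu -> eta
  P8: alpha <- lam -> zeta <- eta
The empty set is not sufficient: P3 (alpha <- kappa -> mu -> eta) has no collider blocking it and no conditioned non-collider, so it is open.
Try {kappa}:
  P1: blocked at fork node kappa ∈ conditioning set.
  P2: blocked at fork node kappa ∈ conditioning set.
  P3: blocked at fork node kappa ∈ conditioning set.
  P4: blocked at fork node kappa ∈ conditioning set.
  P5: blocked at fork node kappa ∈ conditioning set.
  P6: blocked at fork node kappa ∈ conditioning set.
  P7: blocked at collider zeta (neither it nor any descendant is in the conditioning set).
  P8: blocked at collider zeta (neither it nor any descendant is in the conditioning set).
{kappa} contains no descendant of alpha and blocks every backdoor path.
No other singleton works — e.g. {lam} leaves P3 open — so {kappa} is the unique smallest valid adjustment set.

{kappa}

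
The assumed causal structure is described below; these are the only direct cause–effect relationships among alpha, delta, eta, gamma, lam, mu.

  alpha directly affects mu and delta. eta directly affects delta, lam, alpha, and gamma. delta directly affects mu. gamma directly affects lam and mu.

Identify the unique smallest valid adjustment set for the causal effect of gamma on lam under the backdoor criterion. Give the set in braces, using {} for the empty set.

Variables eligible for adjustment (non-descendants of gamma, excluding gamma and lam): {alpha, delta, eta}.
Backdoor paths from gamma to lam:
  P1: gamma <- eta -> lam
The empty set is not sufficient: P1 (gamma <- eta -> lam) has no collider blocking it and no conditioned non-collider, so it is open.
Try {eta}:
  P1: blocked at fork node eta ∈ conditioning set.
{eta} contains no descendant of gamma and blocks every backdoor path.
No other singleton works — e.g. {alpha} leaves P1 open — so {eta} is the unique smallest valid adjustment set.

{eta}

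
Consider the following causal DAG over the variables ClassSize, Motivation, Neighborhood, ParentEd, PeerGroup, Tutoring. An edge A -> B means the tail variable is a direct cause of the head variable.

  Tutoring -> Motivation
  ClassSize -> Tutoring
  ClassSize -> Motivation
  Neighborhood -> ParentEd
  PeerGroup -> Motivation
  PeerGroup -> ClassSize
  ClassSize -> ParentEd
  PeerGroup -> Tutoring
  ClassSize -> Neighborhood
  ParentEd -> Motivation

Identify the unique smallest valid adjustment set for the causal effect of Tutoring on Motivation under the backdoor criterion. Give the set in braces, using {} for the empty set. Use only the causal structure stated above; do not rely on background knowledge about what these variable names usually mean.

Variables eligible for adjustment (non-descendants of Tutoring, excluding Tutoring and Motivation): {ClassSize, Neighborhood, ParentEd, PeerGroup}.
Backdoor paths from Tutoring to Motivation:
  P1: Tutoring <- PeerGroup -> ClassSize -> Neighborhood -> ParentEd -> Motivation
  P2: Tutoring <- PeerGroup -> ClassSize -> ParentEd -> Motivation
  P3: Tutoring <- PeerGroup -> ClassSize -> Motivation
  P4: Tutoring <- PeerGroup -> Motivation
  P5: Tutoring <- ClassSize <- PeerGroup -> Motivation
  P6: Tutoring <- ClassSize -> Neighborhood -> ParentEd -> Motivation
  P7: Tutoring <- ClassSize -> ParentEd -> Motivation
  P8: Tutoring <- ClassSize -> Motivation
The empty set is not sufficient: P1 (Tutoring <- PeerGroup -> ClassSize -> Neighborhood -> ParentEd -> Motivation) has no collider blocking it and no conditioned non-collider, so it is open.
Try {ClassSize, PeerGroup}:
  P1: blocked at fork node PeerGroup ∈ conditioning set.
  P2: blocked at fork node PeerGroup ∈ conditioning set.
  P3: blocked at fork node PeerGroup ∈ conditioning set.
  P4: blocked at fork node PeerGroup ∈ conditioning set.
  P5: blocked at chain node ClassSize ∈ conditioning set.
  P6: blocked at fork node ClassSize ∈ conditioning set.
  P7: blocked at fork node ClassSize ∈ conditioning set.
  P8: blocked at fork node ClassSize ∈ conditioning set.
{ClassSize, PeerGroup} contains no descendant of Tutoring and blocks every backdoor path.
Every element of {ClassSize, PeerGroup} is needed (dropping ClassSize leaves P6 open; dropping PeerGroup leaves P4 open), so no proper subset is valid.
Among all size-2 subsets of the eligible variables, only {ClassSize, PeerGroup} blocks every backdoor path, so it is the unique smallest valid adjustment set.

{ClassSize, PeerGroup}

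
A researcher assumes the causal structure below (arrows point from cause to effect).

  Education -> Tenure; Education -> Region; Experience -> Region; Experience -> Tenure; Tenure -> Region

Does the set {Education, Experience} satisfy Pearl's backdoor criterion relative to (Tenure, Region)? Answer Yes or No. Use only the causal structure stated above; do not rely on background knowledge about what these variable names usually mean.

Backdoor paths from Tenure to Region (paths whose first edge points into Tenure):
  P1: Tenure <- Education -> Region
  P2: Tenure <- Experience -> Region
Condition 1 (no descendant of Tenure in the set): holds — descendants of Tenure are {Region}; none are in {Education, Experience}.
Condition 2 (every backdoor path blocked by {Education, Experience}):
  P1: blocked at fork node Education ∈ conditioning set.
  P2: blocked at fork node Experience ∈ conditioning set.
{Education, Experience} satisfies the backdoor criterion.

Yes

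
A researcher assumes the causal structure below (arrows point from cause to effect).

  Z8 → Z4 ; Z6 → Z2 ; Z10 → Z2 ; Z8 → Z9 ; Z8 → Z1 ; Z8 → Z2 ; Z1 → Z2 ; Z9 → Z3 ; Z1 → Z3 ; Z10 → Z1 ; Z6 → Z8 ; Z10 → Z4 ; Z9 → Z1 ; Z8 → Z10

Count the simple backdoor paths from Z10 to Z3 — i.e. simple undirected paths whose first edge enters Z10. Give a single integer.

8

A backdoor path from Z10 to Z3 is any simple undirected path whose first edge points into Z10 (i.e. leaves Z10 via a parent).
Parents of Z10: {Z8}.
Enumerating:
  P1: Z10 <- Z8 <- Z6 -> Z2 <- Z1 <- Z9 -> Z3
  P2: Z10 <- Z8 <- Z6 -> Z2 <- Z1 -> Z3
  P3: Z10 <- Z8 -> Z9 -> Z1 -> Z3
  P4: Z10 <- Z8 -> Z9 -> Z3
  P5: Z10 <- Z8 -> Z1 <- Z9 -> Z3
  P6: Z10 <- Z8 -> Z1 -> Z3
  P7: Z10 <- Z8 -> Z2 <- Z1 <- Z9 -> Z3
  P8: Z10 <- Z8 -> Z2 <- Z1 -> Z3
That exhausts the simple backdoor paths. Count: 8.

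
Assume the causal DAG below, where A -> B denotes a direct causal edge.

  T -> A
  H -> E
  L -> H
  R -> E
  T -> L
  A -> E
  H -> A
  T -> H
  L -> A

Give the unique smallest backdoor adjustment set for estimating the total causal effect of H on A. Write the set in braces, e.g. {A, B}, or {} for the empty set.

{L, T}

Variables eligible for adjustment (non-descendants of H, excluding H and A): {L, R, T}.
Backdoor paths from H to A:
  P1: H <- T -> L -> A
  P2: H <- T -> A
  P3: H <- L <- T -> A
  P4: H <- L -> A
The empty set is not sufficient: P1 (H <- T -> L -> A) has no collider blocking it and no conditioned non-collider, so it is open.
Try {L, T}:
  P1: blocked at fork node T ∈ conditioning set.
  P2: blocked at fork node T ∈ conditioning set.
  P3: blocked at chain node L ∈ conditioning set.
  P4: blocked at fork node L ∈ conditioning set.
{L, T} contains no descendant of H and blocks every backdoor path.
Every element of {L, T} is needed (dropping L leaves P4 open; dropping T leaves P2 open), so no proper subset is valid.
Among all size-2 subsets of the eligible variables, only {L, T} blocks every backdoor path, so it is the unique smallest valid adjustment set.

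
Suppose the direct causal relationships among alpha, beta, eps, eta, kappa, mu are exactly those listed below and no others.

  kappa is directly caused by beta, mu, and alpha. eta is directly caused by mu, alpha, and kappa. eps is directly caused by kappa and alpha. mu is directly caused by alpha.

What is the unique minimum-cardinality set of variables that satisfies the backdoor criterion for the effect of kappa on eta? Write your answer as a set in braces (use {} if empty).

Variables eligible for adjustment (non-descendants of kappa, excluding kappa and eta): {alpha, beta, mu}.
Backdoor paths from kappa to eta:
  P1: kappa <- alpha -> mu -> eta
  P2: kappa <- alpha -> eta
  P3: kappa <- mu <- alpha -> eta
  P4: kappa <- mu -> eta
The empty set is not sufficient: P1 (kappa <- alpha -> mu -> eta) has no collider blocking it and no conditioned non-collider, so it is open.
Try {alpha, mu}:
  P1: blocked at fork node alpha ∈ conditioning set.
  P2: blocked at fork node alpha ∈ conditioning set.
  P3: blocked at chain node mu ∈ conditioning set.
  P4: blocked at fork node mu ∈ conditioning set.
{alpha, mu} contains no descendant of kappa and blocks every backdoor path.
Every element of {alpha, mu} is needed (dropping alpha leaves P2 open; dropping mu leaves P4 open), so no proper subset is valid.
Among all size-2 subsets of the eligible variables, only {alpha, mu} blocks every backdoor path, so it is the unique smallest valid adjustment set.

{alpha, mu}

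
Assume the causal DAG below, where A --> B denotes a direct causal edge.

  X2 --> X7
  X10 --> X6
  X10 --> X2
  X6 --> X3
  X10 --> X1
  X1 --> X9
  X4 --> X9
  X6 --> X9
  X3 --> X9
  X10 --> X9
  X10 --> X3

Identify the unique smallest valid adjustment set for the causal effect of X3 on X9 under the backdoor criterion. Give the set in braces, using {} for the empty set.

Variables eligible for adjustment (non-descendants of X3, excluding X3 and X9): {X1, X10, X2, X4, X6, X7}.
Backdoor paths from X3 to X9:
  P1: X3 <- X10 -> X1 -> X9
  P2: X3 <- X10 -> X6 -> X9
  P3: X3 <- X10 -> X9
  P4: X3 <- X6 <- X10 -> X1 -> X9
  P5: X3 <- X6 <- X10 -> X9
  P6: X3 <- X6 -> X9
The empty set is not sufficient: P1 (X3 <- X10 -> X1 -> X9) has no collider blocking it and no conditioned non-collider, so it is open.
Try {X10, X6}:
  P1: blocked at fork node X10 ∈ conditioning set.
  P2: blocked at fork node X10 ∈ conditioning set.
  P3: blocked at fork node X10 ∈ conditioning set.
  P4: blocked at chain node X6 ∈ conditioning set.
  P5: blocked at chain node X6 ∈ conditioning set.
  P6: blocked at fork node X6 ∈ conditioning set.
{X10, X6} contains no descendant of X3 and blocks every backdoor path.
Every element of {X10, X6} is needed (dropping X10 leaves P1 open; dropping X6 leaves P6 open), so no proper subset is valid.
Among all size-2 subsets of the eligible variables, only {X10, X6} blocks every backdoor path, so it is the unique smallest valid adjustment set.

{X10, X6}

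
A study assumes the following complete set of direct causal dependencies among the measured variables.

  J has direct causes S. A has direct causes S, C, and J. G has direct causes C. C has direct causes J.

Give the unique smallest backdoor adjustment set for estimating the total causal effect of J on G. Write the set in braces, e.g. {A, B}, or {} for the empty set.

Variables eligible for adjustment (non-descendants of J, excluding J and G): {S}.
Backdoor paths from J to G:
  P1: J <- S -> A <- C -> G
Each backdoor path contains an unconditioned collider, so every path is already blocked with the empty conditioning set:
  P1: blocked at collider A (neither it nor any descendant is in the conditioning set).
The empty set is therefore the unique smallest valid set.

{}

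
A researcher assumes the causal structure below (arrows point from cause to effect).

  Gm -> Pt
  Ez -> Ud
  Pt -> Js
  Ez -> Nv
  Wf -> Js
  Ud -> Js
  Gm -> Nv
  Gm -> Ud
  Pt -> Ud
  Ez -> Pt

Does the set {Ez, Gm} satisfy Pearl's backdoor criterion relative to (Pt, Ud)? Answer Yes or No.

Backdoor paths from Pt to Ud (paths whose first edge points into Pt):
  P1: Pt <- Gm -> Nv <- Ez -> Ud
  P2: Pt <- Gm -> Ud
  P3: Pt <- Ez -> Nv <- Gm -> Ud
  P4: Pt <- Ez -> Ud
Condition 1 (no descendant of Pt in the set): holds — descendants of Pt are {Js, Ud}; none are in {Ez, Gm}.
Condition 2 (every backdoor path blocked by {Ez, Gm}):
  P1: blocked at fork node Gm ∈ conditioning set.
  P2: blocked at fork node Gm ∈ conditioning set.
  P3: blocked at fork node Ez ∈ conditioning set.
  P4: blocked at fork node Ez ∈ conditioning set.
{Ez, Gm} satisfies the backdoor criterion.

Yes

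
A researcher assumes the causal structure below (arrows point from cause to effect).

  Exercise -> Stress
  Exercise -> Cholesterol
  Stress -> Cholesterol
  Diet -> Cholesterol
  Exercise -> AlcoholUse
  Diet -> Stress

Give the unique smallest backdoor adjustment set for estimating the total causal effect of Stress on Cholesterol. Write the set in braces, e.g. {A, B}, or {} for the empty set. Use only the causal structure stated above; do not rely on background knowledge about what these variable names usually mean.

{Diet, Exercise}

Variables eligible for adjustment (non-descendants of Stress, excluding Stress and Cholesterol): {AlcoholUse, Diet, Exercise}.
Backdoor paths from Stress to Cholesterol:
  P1: Stress <- Diet -> Cholesterol
  P2: Stress <- Exercise -> Cholesterol
The empty set is not sufficient: P1 (Stress <- Diet -> Cholesterol) has no collider blocking it and no conditioned non-collider, so it is open.
Try {Diet, Exercise}:
  P1: blocked at fork node Diet ∈ conditioning set.
  P2: blocked at fork node Exercise ∈ conditioning set.
{Diet, Exercise} contains no descendant of Stress and blocks every backdoor path.
Every element of {Diet, Exercise} is needed (dropping Diet leaves P1 open; dropping Exercise leaves P2 open), so no proper subset is valid.
Among all size-2 subsets of the eligible variables, only {Diet, Exercise} blocks every backdoor path, so it is the unique smallest valid adjustment set.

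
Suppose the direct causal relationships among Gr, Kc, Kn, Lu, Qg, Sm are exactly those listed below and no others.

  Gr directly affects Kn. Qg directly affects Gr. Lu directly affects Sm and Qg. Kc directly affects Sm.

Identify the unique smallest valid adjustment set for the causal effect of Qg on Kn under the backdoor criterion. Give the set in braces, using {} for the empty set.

{}

Variables eligible for adjustment (non-descendants of Qg, excluding Qg and Kn): {Kc, Lu, Sm}.
Backdoor paths from Qg to Kn:
  (none)
With no backdoor paths the empty set already satisfies the criterion, and it is trivially minimal.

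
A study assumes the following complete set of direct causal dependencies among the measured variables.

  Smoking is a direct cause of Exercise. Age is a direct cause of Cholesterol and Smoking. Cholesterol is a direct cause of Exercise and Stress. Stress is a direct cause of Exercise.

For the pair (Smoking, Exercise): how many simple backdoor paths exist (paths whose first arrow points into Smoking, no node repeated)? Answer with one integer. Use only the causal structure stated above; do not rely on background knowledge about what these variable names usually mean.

2

A backdoor path from Smoking to Exercise is any simple undirected path whose first edge points into Smoking (i.e. leaves Smoking via a parent).
Parents of Smoking: {Age}.
Enumerating:
  P1: Smoking <- Age -> Cholesterol -> Stress -> Exercise
  P2: Smoking <- Age -> Cholesterol -> Exercise
That exhausts the simple backdoor paths. Count: 2.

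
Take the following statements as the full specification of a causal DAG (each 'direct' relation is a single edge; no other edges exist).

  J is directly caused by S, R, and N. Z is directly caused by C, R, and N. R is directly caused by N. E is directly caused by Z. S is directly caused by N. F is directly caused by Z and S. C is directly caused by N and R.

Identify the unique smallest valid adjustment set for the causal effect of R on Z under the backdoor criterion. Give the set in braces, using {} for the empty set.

Variables eligible for adjustment (non-descendants of R, excluding R and Z): {N, S}.
Backdoor paths from R to Z:
  P1: R <- N -> C -> Z
  P2: R <- N -> Z
  P3: R <- N -> S -> F <- Z
  P4: R <- N -> J <- S -> F <- Z
The empty set is not sufficient: P1 (R <- N -> C -> Z) has no collider blocking it and no conditioned non-collider, so it is open.
Try {N}:
  P1: blocked at fork node N ∈ conditioning set.
  P2: blocked at fork node N ∈ conditioning set.
  P3: blocked at fork node N ∈ conditioning set.
  P4: blocked at fork node N ∈ conditioning set.
{N} contains no descendant of R and blocks every backdoor path.
No other singleton works — e.g. {S} leaves P1 open — so {N} is the unique smallest valid adjustment set.

{N}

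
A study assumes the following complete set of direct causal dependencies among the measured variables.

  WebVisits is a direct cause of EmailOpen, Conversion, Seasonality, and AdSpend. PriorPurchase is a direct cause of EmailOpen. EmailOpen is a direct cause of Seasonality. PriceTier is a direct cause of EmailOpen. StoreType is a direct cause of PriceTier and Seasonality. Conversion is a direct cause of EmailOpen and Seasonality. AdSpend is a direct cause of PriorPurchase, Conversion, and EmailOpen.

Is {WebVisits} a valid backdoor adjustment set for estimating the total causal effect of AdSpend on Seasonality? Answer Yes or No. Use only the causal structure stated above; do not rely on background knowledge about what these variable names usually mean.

Yes

Backdoor paths from AdSpend to Seasonality (paths whose first edge points into AdSpend):
  P1: AdSpend <- WebVisits -> Conversion -> EmailOpen <- PriceTier <- StoreType -> Seasonality
  P2: AdSpend <- WebVisits -> Conversion -> EmailOpen -> Seasonality
  P3: AdSpend <- WebVisits -> Conversion -> Seasonality
  P4: AdSpend <- WebVisits -> EmailOpen <- Conversion -> Seasonality
  P5: AdSpend <- WebVisits -> EmailOpen <- PriceTier <- StoreType -> Seasonality
  P6: AdSpend <- WebVisits -> EmailOpen -> Seasonality
  P7: AdSpend <- WebVisits -> Seasonality
Condition 1 (no descendant of AdSpend in the set): holds — descendants of AdSpend are {Conversion, EmailOpen, PriorPurchase, Seasonality}; none are in {WebVisits}.
Condition 2 (every backdoor path blocked by {WebVisits}):
  P1: blocked at fork node WebVisits ∈ conditioning set.
  P2: blocked at fork node WebVisits ∈ conditioning set.
  P3: blocked at fork node WebVisits ∈ conditioning set.
  P4: blocked at fork node WebVisits ∈ conditioning set.
  P5: blocked at fork node WebVisits ∈ conditioning set.
  P6: blocked at fork node WebVisits ∈ conditioning set.
  P7: blocked at fork node WebVisits ∈ conditioning set.
{WebVisits} satisfies the backdoor criterion.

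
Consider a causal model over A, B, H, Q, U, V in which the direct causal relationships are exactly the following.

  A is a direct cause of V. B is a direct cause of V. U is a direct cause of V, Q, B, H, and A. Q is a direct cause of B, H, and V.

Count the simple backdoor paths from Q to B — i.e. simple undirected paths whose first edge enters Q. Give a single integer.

A backdoor path from Q to B is any simple undirected path whose first edge points into Q (i.e. leaves Q via a parent).
Parents of Q: {U}.
Enumerating:
  P1: Q <- U -> A -> V <- B
  P2: Q <- U -> B
  P3: Q <- U -> V <- B
That exhausts the simple backdoor paths. Count: 3.

3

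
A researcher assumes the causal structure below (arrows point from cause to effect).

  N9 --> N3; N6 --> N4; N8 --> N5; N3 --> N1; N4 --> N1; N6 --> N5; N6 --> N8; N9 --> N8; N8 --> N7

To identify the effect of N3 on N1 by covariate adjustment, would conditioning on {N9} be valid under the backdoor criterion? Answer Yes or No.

Backdoor paths from N3 to N1 (paths whose first edge points into N3):
  P1: N3 <- N9 -> N8 <- N6 -> N4 -> N1
  P2: N3 <- N9 -> N8 -> N5 <- N6 -> N4 -> N1
Condition 1 (no descendant of N3 in the set): holds — descendants of N3 are {N1}; none are in {N9}.
Condition 2 (every backdoor path blocked by {N9}):
  P1: blocked at fork node N9 ∈ conditioning set.
  P2: blocked at fork node N9 ∈ conditioning set.
{N9} satisfies the backdoor criterion.

Yes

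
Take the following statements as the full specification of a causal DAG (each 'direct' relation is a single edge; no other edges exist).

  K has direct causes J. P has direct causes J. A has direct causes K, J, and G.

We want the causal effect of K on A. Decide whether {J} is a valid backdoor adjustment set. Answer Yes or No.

Yes

Backdoor paths from K to A (paths whose first edge points into K):
  P1: K <- J -> A
Condition 1 (no descendant of K in the set): holds — descendants of K are {A}; none are in {J}.
Condition 2 (every backdoor path blocked by {J}):
  P1: blocked at fork node J ∈ conditioning set.
{J} satisfies the backdoor criterion.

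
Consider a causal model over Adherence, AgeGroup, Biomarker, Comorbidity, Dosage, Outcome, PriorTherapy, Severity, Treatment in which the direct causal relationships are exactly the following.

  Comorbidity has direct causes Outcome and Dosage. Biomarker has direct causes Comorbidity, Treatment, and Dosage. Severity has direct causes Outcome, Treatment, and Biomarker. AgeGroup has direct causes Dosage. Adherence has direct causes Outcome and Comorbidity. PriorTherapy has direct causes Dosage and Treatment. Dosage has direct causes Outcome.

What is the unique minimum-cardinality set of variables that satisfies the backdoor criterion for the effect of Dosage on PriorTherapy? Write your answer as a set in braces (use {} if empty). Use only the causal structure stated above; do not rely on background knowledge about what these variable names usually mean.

Variables eligible for adjustment (non-descendants of Dosage, excluding Dosage and PriorTherapy): {Outcome, Treatment}.
Backdoor paths from Dosage to PriorTherapy:
  P1: Dosage <- Outcome -> Comorbidity -> Biomarker <- Treatment -> PriorTherapy
  P2: Dosage <- Outcome -> Comorbidity -> Biomarker -> Severity <- Treatment -> PriorTherapy
  P3: Dosage <- Outcome -> Adherence <- Comorbidity -> Biomarker <- Treatment -> PriorTherapy
  P4: Dosage <- Outcome -> Adherence <- Comorbidity -> Biomarker -> Severity <- Treatment -> PriorTherapy
  P5: Dosage <- Outcome -> Severity <- Treatment -> PriorTherapy
  P6: Dosage <- Outcome -> Severity <- Biomarker <- Treatment -> PriorTherapy
Each backdoor path contains an unconditioned collider, so every path is already blocked with the empty conditioning set:
  P1: blocked at collider Biomarker (neither it nor any descendant is in the conditioning set).
  P2: blocked at collider Severity (neither it nor any descendant is in the conditioning set).
  P3: blocked at collider Adherence (neither it nor any descendant is in the conditioning set).
  P4: blocked at collider Adherence (neither it nor any descendant is in the conditioning set).
  P5: blocked at collider Severity (neither it nor any descendant is in the conditioning set).
  P6: blocked at collider Severity (neither it nor any descendant is in the conditioning set).
The empty set is therefore the unique smallest valid set.

{}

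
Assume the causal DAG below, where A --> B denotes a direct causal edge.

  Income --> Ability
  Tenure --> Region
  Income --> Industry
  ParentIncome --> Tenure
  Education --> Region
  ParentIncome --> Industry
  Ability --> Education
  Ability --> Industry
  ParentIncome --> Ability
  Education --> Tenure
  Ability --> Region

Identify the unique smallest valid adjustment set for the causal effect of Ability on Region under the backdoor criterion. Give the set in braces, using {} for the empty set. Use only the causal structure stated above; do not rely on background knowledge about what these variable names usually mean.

{ParentIncome}

Variables eligible for adjustment (non-descendants of Ability, excluding Ability and Region): {Income, ParentIncome}.
Backdoor paths from Ability to Region:
  P1: Ability <- ParentIncome -> Tenure <- Education -> Region
  P2: Ability <- ParentIncome -> Tenure -> Region
  P3: Ability <- Income -> Industry <- ParentIncome -> Tenure <- Education -> Region
  P4: Ability <- Income -> Industry <- ParentIncome -> Tenure -> Region
The empty set is not sufficient: P2 (Ability <- ParentIncome -> Tenure -> Region) has no collider blocking it and no conditioned non-collider, so it is open.
Try {ParentIncome}:
  P1: blocked at fork node ParentIncome ∈ conditioning set.
  P2: blocked at fork node ParentIncome ∈ conditioning set.
  P3: blocked at collider Industry (neither it nor any descendant is in the conditioning set).
  P4: blocked at collider Industry (neither it nor any descendant is in the conditioning set).
{ParentIncome} contains no descendant of Ability and blocks every backdoor path.
No other singleton works — e.g. {Income} leaves P2 open — so {ParentIncome} is the unique smallest valid adjustment set.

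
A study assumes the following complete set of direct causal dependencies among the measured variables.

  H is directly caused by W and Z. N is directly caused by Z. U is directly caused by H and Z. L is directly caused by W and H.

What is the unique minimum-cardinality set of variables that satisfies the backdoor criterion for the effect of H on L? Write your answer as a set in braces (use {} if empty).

{W}

Variables eligible for adjustment (non-descendants of H, excluding H and L): {N, W, Z}.
Backdoor paths from H to L:
  P1: H <- W -> L
The empty set is not sufficient: P1 (H <- W -> L) has no collider blocking it and no conditioned non-collider, so it is open.
Try {W}:
  P1: blocked at fork node W ∈ conditioning set.
{W} contains no descendant of H and blocks every backdoor path.
No other singleton works — e.g. {Z} leaves P1 open — so {W} is the unique smallest valid adjustment set.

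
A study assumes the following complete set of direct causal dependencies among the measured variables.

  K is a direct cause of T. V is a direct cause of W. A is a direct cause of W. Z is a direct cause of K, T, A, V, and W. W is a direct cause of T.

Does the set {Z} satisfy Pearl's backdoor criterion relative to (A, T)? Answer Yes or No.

Yes

Backdoor paths from A to T (paths whose first edge points into A):
  P1: A <- Z -> K -> T
  P2: A <- Z -> V -> W -> T
  P3: A <- Z -> W -> T
  P4: A <- Z -> T
Condition 1 (no descendant of A in the set): holds — descendants of A are {T, W}; none are in {Z}.
Condition 2 (every backdoor path blocked by {Z}):
  P1: blocked at fork node Z ∈ conditioning set.
  P2: blocked at fork node Z ∈ conditioning set.
  P3: blocked at fork node Z ∈ conditioning set.
  P4: blocked at fork node Z ∈ conditioning set.
{Z} satisfies the backdoor criterion.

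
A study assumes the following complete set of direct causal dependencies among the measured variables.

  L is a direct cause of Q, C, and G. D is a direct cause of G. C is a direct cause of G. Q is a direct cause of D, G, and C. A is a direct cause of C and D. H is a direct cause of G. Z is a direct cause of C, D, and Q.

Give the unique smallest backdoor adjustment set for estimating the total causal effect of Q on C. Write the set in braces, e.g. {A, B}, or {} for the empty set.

{L, Z}

Variables eligible for adjustment (non-descendants of Q, excluding Q and C): {A, H, L, Z}.
Backdoor paths from Q to C:
  P1: Q <- L -> C
  P2: Q <- L -> G <- C
  P3: Q <- L -> G <- D <- A -> C
  P4: Q <- L -> G <- D <- Z -> C
  P5: Q <- Z -> C
  P6: Q <- Z -> D <- A -> C
  P7: Q <- Z -> D -> G <- L -> C
  P8: Q <- Z -> D -> G <- C
The empty set is not sufficient: P1 (Q <- L -> C) has no collider blocking it and no conditioned non-collider, so it is open.
Try {L, Z}:
  P1: blocked at fork node L ∈ conditioning set.
  P2: blocked at fork node L ∈ conditioning set.
  P3: blocked at fork node L ∈ conditioning set.
  P4: blocked at fork node L ∈ conditioning set.
  P5: blocked at fork node Z ∈ conditioning set.
  P6: blocked at fork node Z ∈ conditioning set.
  P7: blocked at fork node Z ∈ conditioning set.
  P8: blocked at fork node Z ∈ conditioning set.
{L, Z} contains no descendant of Q and blocks every backdoor path.
Every element of {L, Z} is needed (dropping L leaves P1 open; dropping Z leaves P5 open), so no proper subset is valid.
Among all size-2 subsets of the eligible variables, only {L, Z} blocks every backdoor path, so it is the unique smallest valid adjustment set.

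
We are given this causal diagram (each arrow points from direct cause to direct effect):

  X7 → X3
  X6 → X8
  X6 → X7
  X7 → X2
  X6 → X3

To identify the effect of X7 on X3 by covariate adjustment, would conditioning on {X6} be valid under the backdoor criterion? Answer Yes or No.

Backdoor paths from X7 to X3 (paths whose first edge points into X7):
  P1: X7 <- X6 -> X3
Condition 1 (no descendant of X7 in the set): holds — descendants of X7 are {X2, X3}; none are in {X6}.
Condition 2 (every backdoor path blocked by {X6}):
  P1: blocked at fork node X6 ∈ conditioning set.
{X6} satisfies the backdoor criterion.

Yes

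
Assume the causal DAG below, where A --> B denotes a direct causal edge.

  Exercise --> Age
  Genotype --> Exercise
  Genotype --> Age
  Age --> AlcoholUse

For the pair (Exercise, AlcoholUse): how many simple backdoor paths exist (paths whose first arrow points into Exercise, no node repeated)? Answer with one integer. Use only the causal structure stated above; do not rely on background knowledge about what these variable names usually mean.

1

A backdoor path from Exercise to AlcoholUse is any simple undirected path whose first edge points into Exercise (i.e. leaves Exercise via a parent).
Parents of Exercise: {Genotype}.
Enumerating:
  P1: Exercise <- Genotype -> Age -> AlcoholUse
That exhausts the simple backdoor paths. Count: 1.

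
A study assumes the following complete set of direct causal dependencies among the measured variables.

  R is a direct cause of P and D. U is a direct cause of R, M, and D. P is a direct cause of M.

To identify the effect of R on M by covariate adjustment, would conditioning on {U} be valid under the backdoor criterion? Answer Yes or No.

Yes

Backdoor paths from R to M (paths whose first edge points into R):
  P1: R <- U -> M
Condition 1 (no descendant of R in the set): holds — descendants of R are {D, M, P}; none are in {U}.
Condition 2 (every backdoor path blocked by {U}):
  P1: blocked at fork node U ∈ conditioning set.
{U} satisfies the backdoor criterion.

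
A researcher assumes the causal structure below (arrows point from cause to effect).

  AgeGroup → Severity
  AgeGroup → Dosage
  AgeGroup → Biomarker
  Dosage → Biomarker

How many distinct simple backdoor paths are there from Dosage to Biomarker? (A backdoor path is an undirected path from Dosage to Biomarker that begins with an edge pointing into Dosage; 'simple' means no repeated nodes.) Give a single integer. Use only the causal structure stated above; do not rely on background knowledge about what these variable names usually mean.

1

A backdoor path from Dosage to Biomarker is any simple undirected path whose first edge points into Dosage (i.e. leaves Dosage via a parent).
Parents of Dosage: {AgeGroup}.
Enumerating:
  P1: Dosage <- AgeGroup -> Biomarker
That exhausts the simple backdoor paths. Count: 1.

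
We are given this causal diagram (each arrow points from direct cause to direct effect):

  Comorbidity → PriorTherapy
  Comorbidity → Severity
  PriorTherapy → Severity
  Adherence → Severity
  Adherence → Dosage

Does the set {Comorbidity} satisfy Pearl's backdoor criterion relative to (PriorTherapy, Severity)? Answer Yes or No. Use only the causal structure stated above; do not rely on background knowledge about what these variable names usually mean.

Backdoor paths from PriorTherapy to Severity (paths whose first edge points into PriorTherapy):
  P1: PriorTherapy <- Comorbidity -> Severity
Condition 1 (no descendant of PriorTherapy in the set): holds — descendants of PriorTherapy are {Severity}; none are in {Comorbidity}.
Condition 2 (every backdoor path blocked by {Comorbidity}):
  P1: blocked at fork node Comorbidity ∈ conditioning set.
{Comorbidity} satisfies the backdoor criterion.

Yes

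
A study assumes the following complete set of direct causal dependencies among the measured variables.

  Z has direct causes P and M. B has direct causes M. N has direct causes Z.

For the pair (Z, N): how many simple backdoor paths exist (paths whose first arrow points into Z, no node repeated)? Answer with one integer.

A backdoor path from Z to N is any simple undirected path whose first edge points into Z (i.e. leaves Z via a parent).
Parents of Z: {M, P}.
No simple path from any parent of Z reaches N without revisiting Z, so there are no backdoor paths.

0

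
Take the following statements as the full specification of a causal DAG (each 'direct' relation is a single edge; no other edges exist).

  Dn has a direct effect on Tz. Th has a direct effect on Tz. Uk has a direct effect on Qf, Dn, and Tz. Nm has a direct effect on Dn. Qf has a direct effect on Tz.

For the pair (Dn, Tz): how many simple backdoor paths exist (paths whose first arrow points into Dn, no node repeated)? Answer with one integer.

A backdoor path from Dn to Tz is any simple undirected path whose first edge points into Dn (i.e. leaves Dn via a parent).
Parents of Dn: {Nm, Uk}.
Enumerating:
  P1: Dn <- Uk -> Qf -> Tz
  P2: Dn <- Uk -> Tz
That exhausts the simple backdoor paths. Count: 2.

2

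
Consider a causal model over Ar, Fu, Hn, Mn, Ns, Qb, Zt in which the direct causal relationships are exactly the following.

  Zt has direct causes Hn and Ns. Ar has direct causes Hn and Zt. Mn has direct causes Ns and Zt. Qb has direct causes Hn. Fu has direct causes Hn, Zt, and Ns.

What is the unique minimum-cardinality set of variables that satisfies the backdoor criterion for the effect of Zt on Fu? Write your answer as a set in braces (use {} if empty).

{Hn, Ns}

Variables eligible for adjustment (non-descendants of Zt, excluding Zt and Fu): {Hn, Ns, Qb}.
Backdoor paths from Zt to Fu:
  P1: Zt <- Ns -> Fu
  P2: Zt <- Hn -> Fu
The empty set is not sufficient: P1 (Zt <- Ns -> Fu) has no collider blocking it and no conditioned non-collider, so it is open.
Try {Hn, Ns}:
  P1: blocked at fork node Ns ∈ conditioning set.
  P2: blocked at fork node Hn ∈ conditioning set.
{Hn, Ns} contains no descendant of Zt and blocks every backdoor path.
Every element of {Hn, Ns} is needed (dropping Hn leaves P2 open; dropping Ns leaves P1 open), so no proper subset is valid.
Among all size-2 subsets of the eligible variables, only {Hn, Ns} blocks every backdoor path, so it is the unique smallest valid adjustment set.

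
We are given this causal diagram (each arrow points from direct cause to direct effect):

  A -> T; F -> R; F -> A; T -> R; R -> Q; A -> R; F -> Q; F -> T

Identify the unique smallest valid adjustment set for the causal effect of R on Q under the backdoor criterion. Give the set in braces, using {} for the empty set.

{F}

Variables eligible for adjustment (non-descendants of R, excluding R and Q): {A, F, T}.
Backdoor paths from R to Q:
  P1: R <- F -> Q
  P2: R <- A <- F -> Q
  P3: R <- A -> T <- F -> Q
  P4: R <- T <- F -> Q
  P5: R <- T <- A <- F -> Q
The empty set is not sufficient: P1 (R <- F -> Q) has no collider blocking it and no conditioned non-collider, so it is open.
Try {F}:
  P1: blocked at fork node F ∈ conditioning set.
  P2: blocked at fork node F ∈ conditioning set.
  P3: blocked at collider T (neither it nor any descendant is in the conditioning set).
  P4: blocked at fork node F ∈ conditioning set.
  P5: blocked at fork node F ∈ conditioning set.
{F} contains no descendant of R and blocks every backdoor path.
No other singleton works — e.g. {A} leaves P1 open — so {F} is the unique smallest valid adjustment set.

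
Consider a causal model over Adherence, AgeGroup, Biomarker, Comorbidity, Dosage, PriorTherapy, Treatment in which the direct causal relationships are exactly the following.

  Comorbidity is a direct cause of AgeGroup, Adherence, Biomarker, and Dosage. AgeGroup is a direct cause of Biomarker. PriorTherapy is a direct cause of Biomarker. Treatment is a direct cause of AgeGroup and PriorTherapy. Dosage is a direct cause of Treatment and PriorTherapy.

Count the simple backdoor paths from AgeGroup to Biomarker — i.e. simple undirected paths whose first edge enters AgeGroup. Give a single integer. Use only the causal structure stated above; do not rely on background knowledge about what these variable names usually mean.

A backdoor path from AgeGroup to Biomarker is any simple undirected path whose first edge points into AgeGroup (i.e. leaves AgeGroup via a parent).
Parents of AgeGroup: {Comorbidity, Treatment}.
Enumerating:
  P1: AgeGroup <- Comorbidity -> Dosage -> Treatment -> PriorTherapy -> Biomarker
  P2: AgeGroup <- Comorbidity -> Dosage -> PriorTherapy -> Biomarker
  P3: AgeGroup <- Comorbidity -> Biomarker
  P4: AgeGroup <- Treatment <- Dosage <- Comorbidity -> Biomarker
  P5: AgeGroup <- Treatment <- Dosage -> PriorTherapy -> Biomarker
  P6: AgeGroup <- Treatment -> PriorTherapy <- Dosage <- Comorbidity -> Biomarker
  P7: AgeGroup <- Treatment -> PriorTherapy -> Biomarker
That exhausts the simple backdoor paths. Count: 7.

7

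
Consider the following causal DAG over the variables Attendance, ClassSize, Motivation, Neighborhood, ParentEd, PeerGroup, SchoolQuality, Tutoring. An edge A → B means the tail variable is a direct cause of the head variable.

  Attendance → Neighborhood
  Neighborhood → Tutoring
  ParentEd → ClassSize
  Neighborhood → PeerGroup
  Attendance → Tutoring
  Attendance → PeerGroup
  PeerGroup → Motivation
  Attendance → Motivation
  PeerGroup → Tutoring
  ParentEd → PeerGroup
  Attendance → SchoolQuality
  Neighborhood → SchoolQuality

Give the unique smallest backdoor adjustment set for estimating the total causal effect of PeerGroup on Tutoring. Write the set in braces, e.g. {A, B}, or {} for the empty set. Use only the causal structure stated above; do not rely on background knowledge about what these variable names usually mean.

Variables eligible for adjustment (non-descendants of PeerGroup, excluding PeerGroup and Tutoring): {Attendance, ClassSize, Neighborhood, ParentEd, SchoolQuality}.
Backdoor paths from PeerGroup to Tutoring:
  P1: PeerGroup <- Attendance -> Neighborhood -> Tutoring
  P2: PeerGroup <- Attendance -> SchoolQuality <- Neighborhood -> Tutoring
  P3: PeerGroup <- Attendance -> Tutoring
  P4: PeerGroup <- Neighborhood <- Attendance -> Tutoring
  P5: PeerGroup <- Neighborhood -> SchoolQuality <- Attendance -> Tutoring
  P6: PeerGroup <- Neighborhood -> Tutoring
The empty set is not sufficient: P1 (PeerGroup <- Attendance -> Neighborhood -> Tutoring) has no collider blocking it and no conditioned non-collider, so it is open.
Try {Attendance, Neighborhood}:
  P1: blocked at fork node Attendance ∈ conditioning set.
  P2: blocked at fork node Attendance ∈ conditioning set.
  P3: blocked at fork node Attendance ∈ conditioning set.
  P4: blocked at chain node Neighborhood ∈ conditioning set.
  P5: blocked at fork node Neighborhood ∈ conditioning set.
  P6: blocked at fork node Neighborhood ∈ conditioning set.
{Attendance, Neighborhood} contains no descendant of PeerGroup and blocks every backdoor path.
Every element of {Attendance, Neighborhood} is needed (dropping Attendance leaves P3 open; dropping Neighborhood leaves P6 open), so no proper subset is valid.
Among all size-2 subsets of the eligible variables, only {Attendance, Neighborhood} blocks every backdoor path, so it is the unique smallest valid adjustment set.

{Attendance, Neighborhood}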